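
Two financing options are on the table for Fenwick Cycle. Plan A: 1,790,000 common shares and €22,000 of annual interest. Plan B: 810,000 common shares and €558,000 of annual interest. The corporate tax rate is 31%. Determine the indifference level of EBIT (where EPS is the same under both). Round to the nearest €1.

€1,001,020

At indifference, (EBIT − 22,000)(1 − t)/1,790,000 = (EBIT − 558,000)(1 − t)/810,000.
The (1 − t) factor cancels: (EBIT − 22,000) × 810,000 = (EBIT − 558,000) × 1,790,000.
Solving, EBIT = (558,000·1,790,000 − 22,000·810,000) / (1,790,000 − 810,000) = 981,000,000,000 / 980,000 = 1,001,020.41.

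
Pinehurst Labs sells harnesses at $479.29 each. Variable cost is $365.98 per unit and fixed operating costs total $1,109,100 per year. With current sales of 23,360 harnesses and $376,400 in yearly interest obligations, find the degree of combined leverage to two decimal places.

Contribution at this volume is 23,360 × $113.31 = $2,646,921.60.
Subtracting fixed costs: EBIT = $2,646,921.60 − $1,109,100 = $1,537,821.60. Interest = $376,400.00, so EBIT − I = $1,161,421.60.
Degree of total leverage = total CM / (EBIT − interest) = $2,646,921.60 / $1,161,421.60 = 2.2790.

2.28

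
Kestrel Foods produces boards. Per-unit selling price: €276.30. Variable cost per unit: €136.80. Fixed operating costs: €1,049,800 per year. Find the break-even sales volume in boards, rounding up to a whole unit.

Each unit contributes €276.30 − €136.80 = €139.50.
Break-even Q = €1,049,800 / €139.50 = 7,525.45 → 7,526 boards.

7,526 boards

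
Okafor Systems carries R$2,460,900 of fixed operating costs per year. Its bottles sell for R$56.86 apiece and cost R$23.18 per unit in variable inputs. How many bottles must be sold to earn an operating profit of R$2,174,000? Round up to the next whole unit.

137,616 bottles

Contribution margin per unit = R$56.86 − R$23.18 = R$33.68.
Need Q such that Q × R$33.68 − R$2,460,900 = R$2,174,000, i.e. Q = R$4,634,900 / R$33.68 = 137,615.80 → 137,616.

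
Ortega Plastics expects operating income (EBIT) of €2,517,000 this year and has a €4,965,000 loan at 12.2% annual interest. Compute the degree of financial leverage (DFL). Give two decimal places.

Annual interest charges come to €605,730.00.
DFL = EBIT ÷ (EBIT − I) = €2,517,000 ÷ (€2,517,000 − €605,730.00) = €2,517,000 ÷ €1,911,270.00 = 1.3169.

1.32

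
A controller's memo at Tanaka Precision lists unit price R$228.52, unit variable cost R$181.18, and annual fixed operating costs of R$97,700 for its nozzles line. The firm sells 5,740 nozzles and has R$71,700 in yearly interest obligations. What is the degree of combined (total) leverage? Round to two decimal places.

2.66

At 5,740 units, contribution = 5,740 × R$47.34 = R$271,731.60.
Subtracting fixed costs: EBIT = R$271,731.60 − R$97,700 = R$174,031.60. Interest = R$71,700.00, so EBIT − I = R$102,331.60.
Degree of total leverage = total CM / (EBIT − interest) = R$271,731.60 / R$102,331.60 = 2.6554.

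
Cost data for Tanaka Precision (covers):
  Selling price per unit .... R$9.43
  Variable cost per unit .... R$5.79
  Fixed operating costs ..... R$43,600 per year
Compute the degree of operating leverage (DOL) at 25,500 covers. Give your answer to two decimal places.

Contribution at this volume is 25,500 × R$3.64 = R$92,820.00.
EBIT = R$92,820.00 − R$43,600 = R$49,220.00.
DOL = contribution ÷ EBIT = R$92,820.00 ÷ R$49,220.00 = 1.8858.

1.89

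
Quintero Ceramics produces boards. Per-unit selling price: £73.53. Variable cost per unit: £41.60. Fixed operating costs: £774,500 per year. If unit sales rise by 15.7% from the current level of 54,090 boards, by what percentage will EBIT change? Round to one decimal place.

+28.5%

Total contribution margin = 54,090 × £31.93 = £1,727,093.70.
EBIT = £1,727,093.70 − £774,500 = £952,593.70.
DOL = contribution ÷ EBIT = £1,727,093.70 ÷ £952,593.70 = 1.8130.
So EBIT moves 1.8130 × (+15.7%) = +28.5%.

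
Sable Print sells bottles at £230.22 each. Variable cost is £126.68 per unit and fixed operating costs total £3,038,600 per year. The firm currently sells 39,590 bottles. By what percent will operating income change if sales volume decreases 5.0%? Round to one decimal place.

-19.3%

Contribution at this volume is 39,590 × £103.54 = £4,099,148.60.
EBIT = £4,099,148.60 − £3,038,600 = £1,060,548.60.
So DOL = total CM / EBIT = £4,099,148.60 / £1,060,548.60 = 3.8651.
%ΔEBIT = DOL × %ΔSales = 3.8651 × -5.0% = -19.3%.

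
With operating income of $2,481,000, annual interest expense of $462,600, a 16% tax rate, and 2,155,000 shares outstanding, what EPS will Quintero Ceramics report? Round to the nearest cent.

Pre-tax income = $2,481,000 − $462,600.00 = $2,018,400.00.
After tax at 16%: net income = $2,018,400.00 × 0.84 = $1,695,456.00.
EPS = $1,695,456.00 ÷ 2,155,000 = $0.79.

$0.79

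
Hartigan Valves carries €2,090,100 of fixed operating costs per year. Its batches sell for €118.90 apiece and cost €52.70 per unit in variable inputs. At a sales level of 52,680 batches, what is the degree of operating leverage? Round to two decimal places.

2.50

Total contribution margin = 52,680 × €66.20 = €3,487,416.00.
EBIT = €3,487,416.00 − €2,090,100 = €1,397,316.00.
Degree of operating leverage = €3,487,416.00 / €1,397,316.00 = 2.4958.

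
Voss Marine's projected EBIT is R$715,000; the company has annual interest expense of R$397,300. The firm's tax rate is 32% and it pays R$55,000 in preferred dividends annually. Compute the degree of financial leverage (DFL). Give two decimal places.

Annual interest charges come to R$397,300.00.
Preferred dividends grossed up pre-tax: R$55,000 / (1 − 0.32) = R$80,882.35.
DFL = EBIT ÷ [EBIT − I − D_p/(1−t)] = R$715,000 ÷ [R$715,000 − R$397,300.00 − R$80,882.35] = R$715,000 ÷ R$236,817.65 = 3.0192.

3.02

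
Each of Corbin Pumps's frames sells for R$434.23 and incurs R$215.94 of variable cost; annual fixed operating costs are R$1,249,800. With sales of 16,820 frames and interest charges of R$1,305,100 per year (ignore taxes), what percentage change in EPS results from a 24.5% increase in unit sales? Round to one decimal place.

+80.6%

Contribution at this volume is 16,820 × R$218.29 = R$3,671,637.80.
Subtracting fixed costs: EBIT = R$3,671,637.80 − R$1,249,800 = R$2,421,837.80.
After interest of R$1,305,100.00, pre-tax earnings = R$1,116,737.80.
DCL = total CM / (EBIT − I) = R$3,671,637.80 / R$1,116,737.80 = 3.2878.
EPS therefore changes by 3.2878 × (+24.5%) = +80.6%.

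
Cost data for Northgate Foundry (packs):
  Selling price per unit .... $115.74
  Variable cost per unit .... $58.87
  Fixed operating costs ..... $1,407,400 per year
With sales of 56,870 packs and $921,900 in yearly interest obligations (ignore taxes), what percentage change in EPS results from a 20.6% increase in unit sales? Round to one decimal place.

+73.6%

Total contribution margin = 56,870 × $56.87 = $3,234,196.90.
Subtracting fixed costs: EBIT = $3,234,196.90 − $1,407,400 = $1,826,796.90.
Interest = $921,900.00, so EBIT − I = $904,896.90.
Degree of combined leverage = contribution ÷ (EBIT − I) = $3,234,196.90 ÷ $904,896.90 = 3.5741.
%ΔEPS = DCL × %ΔSales = 3.5741 × +20.6% = +73.6%.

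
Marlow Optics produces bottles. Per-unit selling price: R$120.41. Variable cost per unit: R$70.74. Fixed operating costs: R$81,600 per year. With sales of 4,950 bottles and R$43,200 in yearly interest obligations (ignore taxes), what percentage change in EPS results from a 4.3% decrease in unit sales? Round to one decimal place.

Total contribution margin = 4,950 × R$49.67 = R$245,866.50.
Subtracting fixed costs: EBIT = R$245,866.50 − R$81,600 = R$164,266.50.
Interest = R$43,200.00, so EBIT − I = R$121,066.50.
Degree of combined leverage = contribution ÷ (EBIT − I) = R$245,866.50 ÷ R$121,066.50 = 2.0308.
EPS therefore changes by 2.0308 × (-4.3%) = -8.7%.

-8.7%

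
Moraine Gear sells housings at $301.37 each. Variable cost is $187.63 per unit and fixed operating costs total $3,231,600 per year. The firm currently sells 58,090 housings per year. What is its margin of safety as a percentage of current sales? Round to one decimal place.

Unit CM = price − variable cost = $301.37 − $187.63 = $113.74. Break-even units = $3,231,600 ÷ $113.74 = 28,412.17; break-even revenue = 28,412.17 × $301.37 = $8,562,575.10.
Current sales = 58,090 × $301.37 = $17,506,583.30.
Margin of safety = ($17,506,583.30 − $8,562,575.10) ÷ $17,506,583.30 = 51.1%.

51.1%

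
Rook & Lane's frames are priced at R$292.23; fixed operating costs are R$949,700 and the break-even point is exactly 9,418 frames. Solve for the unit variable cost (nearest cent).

At break-even, FC = Q × (P − VC), so P − VC = R$949,700 ÷ 9,418 = R$100.8388.
Hence VC = price − CM = R$292.23 − R$100.8388 = R$191.39.

R$191.39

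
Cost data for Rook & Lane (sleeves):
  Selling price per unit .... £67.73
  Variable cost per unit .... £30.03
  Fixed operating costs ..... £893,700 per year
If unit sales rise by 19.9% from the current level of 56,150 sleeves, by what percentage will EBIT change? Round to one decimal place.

At 56,150 units, contribution = 56,150 × £37.70 = £2,116,855.00.
Subtracting fixed costs: EBIT = £2,116,855.00 − £893,700 = £1,223,155.00.
So DOL = total CM / EBIT = £2,116,855.00 / £1,223,155.00 = 1.7307.
So EBIT moves 1.7307 × (+19.9%) = +34.4%.

+34.4%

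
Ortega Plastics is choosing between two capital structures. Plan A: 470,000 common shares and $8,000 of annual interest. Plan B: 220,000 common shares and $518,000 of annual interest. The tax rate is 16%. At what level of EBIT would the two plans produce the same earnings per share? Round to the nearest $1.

Set EPS_A = EPS_B: (EBIT − $8,000)(1 − 0.16) ÷ 470,000 = (EBIT − $518,000)(1 − 0.16) ÷ 220,000.
Cancelling (1 − t) and cross-multiplying: 220,000·(EBIT − 8,000) = 470,000·(EBIT − 518,000).
Solving, EBIT = (518,000·470,000 − 8,000·220,000) / (470,000 − 220,000) = 241,700,000,000 / 250,000 = 966,800.00.

$966,800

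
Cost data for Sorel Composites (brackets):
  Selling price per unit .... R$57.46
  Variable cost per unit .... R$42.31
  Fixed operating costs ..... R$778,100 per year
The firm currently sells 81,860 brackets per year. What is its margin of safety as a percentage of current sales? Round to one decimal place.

37.3%

Contribution margin per unit = R$57.46 − R$42.31 = R$15.15. Break-even units = R$778,100 ÷ R$15.15 = 51,359.74; break-even revenue = 51,359.74 × R$57.46 = R$2,951,130.43.
Actual sales revenue = 81,860 × R$57.46 = R$4,703,675.60.
Margin of safety = (R$4,703,675.60 − R$2,951,130.43) ÷ R$4,703,675.60 = 37.3%.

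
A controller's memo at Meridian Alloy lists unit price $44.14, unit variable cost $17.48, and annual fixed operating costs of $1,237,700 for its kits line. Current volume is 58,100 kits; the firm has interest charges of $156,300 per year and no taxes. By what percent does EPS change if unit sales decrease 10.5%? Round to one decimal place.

-105.0%

At 58,100 units, contribution = 58,100 × $26.66 = $1,548,946.00.
EBIT = $1,548,946.00 − $1,237,700 = $311,246.00.
After interest of $156,300.00, pre-tax earnings = $154,946.00.
DCL = total CM / (EBIT − I) = $1,548,946.00 / $154,946.00 = 9.9967.
%ΔEPS = DCL × %ΔSales = 9.9967 × -10.5% = -105.0%.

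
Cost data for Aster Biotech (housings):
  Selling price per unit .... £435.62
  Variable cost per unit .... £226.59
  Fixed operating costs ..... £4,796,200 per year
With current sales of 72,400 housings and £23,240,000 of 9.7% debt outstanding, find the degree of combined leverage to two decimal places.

At 72,400 units, contribution = 72,400 × £209.03 = £15,133,772.00.
Operating income = contribution − fixed costs = £15,133,772.00 − £4,796,200 = £10,337,572.00. Interest = £2,254,280.00, so EBIT − I = £8,083,292.00.
DCL = contribution ÷ (EBIT − I) = £15,133,772.00 ÷ £8,083,292.00 = 1.8722.

1.87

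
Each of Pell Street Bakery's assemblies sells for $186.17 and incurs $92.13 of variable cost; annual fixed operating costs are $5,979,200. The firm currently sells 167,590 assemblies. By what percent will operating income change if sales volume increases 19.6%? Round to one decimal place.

+31.6%

Total contribution margin = 167,590 × $94.04 = $15,760,163.60.
Subtracting fixed costs: EBIT = $15,760,163.60 − $5,979,200 = $9,780,963.60.
DOL = contribution ÷ EBIT = $15,760,163.60 ÷ $9,780,963.60 = 1.6113.
So EBIT moves 1.6113 × (+19.6%) = +31.6%.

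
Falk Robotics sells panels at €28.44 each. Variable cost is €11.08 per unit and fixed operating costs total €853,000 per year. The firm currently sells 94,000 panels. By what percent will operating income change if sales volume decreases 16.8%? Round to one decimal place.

-35.2%

At 94,000 units, contribution = 94,000 × €17.36 = €1,631,840.00.
EBIT = €1,631,840.00 − €853,000 = €778,840.00.
Degree of operating leverage = €1,631,840.00 / €778,840.00 = 2.0952.
%ΔEBIT = DOL × %ΔSales = 2.0952 × -16.8% = -35.2%.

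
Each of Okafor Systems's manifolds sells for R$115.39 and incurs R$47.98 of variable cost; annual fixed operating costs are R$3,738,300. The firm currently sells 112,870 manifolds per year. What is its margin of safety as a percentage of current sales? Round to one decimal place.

Each unit contributes R$115.39 − R$47.98 = R$67.41. Break-even units = R$3,738,300 ÷ R$67.41 = 55,456.16; break-even revenue = 55,456.16 × R$115.39 = R$6,399,086.74.
Actual sales revenue = 112,870 × R$115.39 = R$13,024,069.30.
Margin of safety = (R$13,024,069.30 − R$6,399,086.74) ÷ R$13,024,069.30 = 50.9%.

50.9%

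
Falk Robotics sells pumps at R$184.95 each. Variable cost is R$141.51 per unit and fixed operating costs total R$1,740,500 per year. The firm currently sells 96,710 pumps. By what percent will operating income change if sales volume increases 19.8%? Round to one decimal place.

+33.8%

Contribution at this volume is 96,710 × R$43.44 = R$4,201,082.40.
Subtracting fixed costs: EBIT = R$4,201,082.40 − R$1,740,500 = R$2,460,582.40.
Degree of operating leverage = R$4,201,082.40 / R$2,460,582.40 = 1.7074.
So EBIT moves 1.7074 × (+19.8%) = +33.8%.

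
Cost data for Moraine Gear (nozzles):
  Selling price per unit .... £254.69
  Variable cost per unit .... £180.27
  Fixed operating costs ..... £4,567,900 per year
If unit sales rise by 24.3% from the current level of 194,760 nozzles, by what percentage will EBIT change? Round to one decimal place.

At 194,760 units, contribution = 194,760 × £74.42 = £14,494,039.20.
Subtracting fixed costs: EBIT = £14,494,039.20 − £4,567,900 = £9,926,139.20.
So DOL = total CM / EBIT = £14,494,039.20 / £9,926,139.20 = 1.4602.
So EBIT moves 1.4602 × (+24.3%) = +35.5%.

+35.5%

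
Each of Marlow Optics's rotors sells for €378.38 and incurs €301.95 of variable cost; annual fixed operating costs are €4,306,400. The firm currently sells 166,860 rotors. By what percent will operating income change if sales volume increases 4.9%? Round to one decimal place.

Total contribution margin = 166,860 × €76.43 = €12,753,109.80.
Operating income = contribution − fixed costs = €12,753,109.80 − €4,306,400 = €8,446,709.80.
So DOL = total CM / EBIT = €12,753,109.80 / €8,446,709.80 = 1.5098.
So EBIT moves 1.5098 × (+4.9%) = +7.4%.

+7.4%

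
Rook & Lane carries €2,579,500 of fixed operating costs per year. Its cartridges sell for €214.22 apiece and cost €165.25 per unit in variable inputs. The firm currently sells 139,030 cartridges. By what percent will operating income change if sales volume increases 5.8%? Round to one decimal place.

+9.3%

Contribution at this volume is 139,030 × €48.97 = €6,808,299.10.
Subtracting fixed costs: EBIT = €6,808,299.10 − €2,579,500 = €4,228,799.10.
So DOL = total CM / EBIT = €6,808,299.10 / €4,228,799.10 = 1.6100.
%ΔEBIT = DOL × %ΔSales = 1.6100 × +5.8% = +9.3%.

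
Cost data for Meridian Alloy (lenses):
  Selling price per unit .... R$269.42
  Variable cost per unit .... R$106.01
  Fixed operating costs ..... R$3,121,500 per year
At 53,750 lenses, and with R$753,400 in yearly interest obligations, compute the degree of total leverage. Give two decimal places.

1.79

At 53,750 units, contribution = 53,750 × R$163.41 = R$8,783,287.50.
Subtracting fixed costs: EBIT = R$8,783,287.50 − R$3,121,500 = R$5,661,787.50. Interest = R$753,400.00, so EBIT − I = R$4,908,387.50.
Degree of total leverage = total CM / (EBIT − interest) = R$8,783,287.50 / R$4,908,387.50 = 1.7894.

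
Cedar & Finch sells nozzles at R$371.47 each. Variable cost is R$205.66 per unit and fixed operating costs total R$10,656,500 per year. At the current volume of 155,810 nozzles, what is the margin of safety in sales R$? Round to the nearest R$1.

Each unit contributes R$371.47 − R$205.66 = R$165.81. Break-even units = R$10,656,500 ÷ R$165.81 = 64,269.34; break-even revenue = 64,269.34 × R$371.47 = R$23,874,133.38.
Actual sales revenue = 155,810 × R$371.47 = R$57,878,740.70.
Margin of safety = R$57,878,740.70 − R$23,874,133.38 = R$34,004,607.

R$34,004,607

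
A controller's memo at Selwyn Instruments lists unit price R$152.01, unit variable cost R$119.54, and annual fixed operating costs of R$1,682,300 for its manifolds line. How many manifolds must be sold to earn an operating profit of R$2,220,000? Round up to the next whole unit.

120,182 manifolds

Unit CM = price − variable cost = R$152.01 − R$119.54 = R$32.47.
Required volume = (fixed costs + target profit) ÷ CM = (R$1,682,300 + R$2,220,000) ÷ R$32.47 = 120,181.71, so 120,182 manifolds.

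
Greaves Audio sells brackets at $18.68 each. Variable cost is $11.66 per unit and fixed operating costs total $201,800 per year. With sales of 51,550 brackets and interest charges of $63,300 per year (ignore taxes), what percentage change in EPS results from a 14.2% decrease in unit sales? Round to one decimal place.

Total contribution margin = 51,550 × $7.02 = $361,881.00.
Operating income = contribution − fixed costs = $361,881.00 − $201,800 = $160,081.00.
Interest = $63,300.00, so EBIT − I = $96,781.00.
DCL = total CM / (EBIT − I) = $361,881.00 / $96,781.00 = 3.7392.
EPS therefore changes by 3.7392 × (-14.2%) = -53.1%.

-53.1%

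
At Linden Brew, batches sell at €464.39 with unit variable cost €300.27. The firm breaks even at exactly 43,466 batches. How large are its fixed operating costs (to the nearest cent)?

Unit CM = price − variable cost = €464.39 − €300.27 = €164.12.
Since BE = FC / CM, FC = 43,466 × €164.12 = €7,133,639.92.

€7,133,639.92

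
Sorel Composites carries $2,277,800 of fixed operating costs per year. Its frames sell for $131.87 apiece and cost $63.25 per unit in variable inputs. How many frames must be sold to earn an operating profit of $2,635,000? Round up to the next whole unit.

71,595 frames

Unit CM = price − variable cost = $131.87 − $63.25 = $68.62.
Units = (FC + target) / CM = ($2,277,800 + $2,635,000) / $68.62 = 71,594.29, so 71,595 frames.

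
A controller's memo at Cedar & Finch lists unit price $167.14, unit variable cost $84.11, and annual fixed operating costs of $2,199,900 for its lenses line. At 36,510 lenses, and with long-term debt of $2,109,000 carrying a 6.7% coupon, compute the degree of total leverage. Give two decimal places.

4.39

Contribution at this volume is 36,510 × $83.03 = $3,031,425.30.
Operating income = contribution − fixed costs = $3,031,425.30 − $2,199,900 = $831,525.30. Interest = $141,303.00, so EBIT − I = $690,222.30.
Degree of total leverage = total CM / (EBIT − interest) = $3,031,425.30 / $690,222.30 = 4.3920.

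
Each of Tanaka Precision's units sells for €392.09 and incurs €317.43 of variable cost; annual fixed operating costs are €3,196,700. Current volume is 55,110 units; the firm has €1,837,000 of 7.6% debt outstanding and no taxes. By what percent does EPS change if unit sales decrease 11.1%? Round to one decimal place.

At 55,110 units, contribution = 55,110 × €74.66 = €4,114,512.60.
Subtracting fixed costs: EBIT = €4,114,512.60 − €3,196,700 = €917,812.60.
After interest of €139,612.00, pre-tax earnings = €778,200.60.
DCL = total CM / (EBIT − I) = €4,114,512.60 / €778,200.60 = 5.2872.
%ΔEPS = DCL × %ΔSales = 5.2872 × -11.1% = -58.7%.

-58.7%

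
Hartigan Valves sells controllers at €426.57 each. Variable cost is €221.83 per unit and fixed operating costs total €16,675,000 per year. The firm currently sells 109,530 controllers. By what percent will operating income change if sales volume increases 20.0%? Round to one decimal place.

Total contribution margin = 109,530 × €204.74 = €22,425,172.20.
EBIT = €22,425,172.20 − €16,675,000 = €5,750,172.20.
DOL = contribution ÷ EBIT = €22,425,172.20 ÷ €5,750,172.20 = 3.8999.
So EBIT moves 3.8999 × (+20.0%) = +78.0%.

+78.0%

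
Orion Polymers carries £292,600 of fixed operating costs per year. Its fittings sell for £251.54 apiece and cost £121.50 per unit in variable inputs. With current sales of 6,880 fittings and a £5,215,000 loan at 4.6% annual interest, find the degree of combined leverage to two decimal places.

At 6,880 units, contribution = 6,880 × £130.04 = £894,675.20.
Operating income = contribution − fixed costs = £894,675.20 − £292,600 = £602,075.20. Interest = £239,890.00, so EBIT − I = £362,185.20.
DCL = contribution ÷ (EBIT − I) = £894,675.20 ÷ £362,185.20 = 2.4702.

2.47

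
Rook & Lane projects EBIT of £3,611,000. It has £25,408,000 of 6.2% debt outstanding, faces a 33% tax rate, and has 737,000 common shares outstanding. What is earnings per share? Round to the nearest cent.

Interest = £1,575,296.00, so EBT = £3,611,000 − £1,575,296.00 = £2,035,704.00.
After tax at 33%: net income = £2,035,704.00 × 0.67 = £1,363,921.68.
Per share: £1,363,921.68 / 737,000 shares = £1.85.

£1.85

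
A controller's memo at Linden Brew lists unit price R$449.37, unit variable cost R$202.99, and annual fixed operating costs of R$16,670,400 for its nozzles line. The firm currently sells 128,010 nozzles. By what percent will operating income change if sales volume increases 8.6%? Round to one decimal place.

At 128,010 units, contribution = 128,010 × R$246.38 = R$31,539,103.80.
Subtracting fixed costs: EBIT = R$31,539,103.80 − R$16,670,400 = R$14,868,703.80.
Degree of operating leverage = R$31,539,103.80 / R$14,868,703.80 = 2.1212.
Operating income changes by 2.1212 × +8.6% = +18.2%.

+18.2%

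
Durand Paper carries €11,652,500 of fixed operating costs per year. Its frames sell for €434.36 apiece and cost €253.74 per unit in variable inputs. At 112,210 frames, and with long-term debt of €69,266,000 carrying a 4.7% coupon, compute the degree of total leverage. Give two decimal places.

3.78

Total contribution margin = 112,210 × €180.62 = €20,267,370.20.
EBIT = €20,267,370.20 − €11,652,500 = €8,614,870.20. Interest = €3,255,502.00, so EBIT − I = €5,359,368.20.
Degree of total leverage = total CM / (EBIT − interest) = €20,267,370.20 / €5,359,368.20 = 3.7817.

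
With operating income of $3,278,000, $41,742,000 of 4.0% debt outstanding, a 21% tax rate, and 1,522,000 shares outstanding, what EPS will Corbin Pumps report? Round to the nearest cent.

Pre-tax income = $3,278,000 − $1,669,680.00 = $1,608,320.00.
Net income = $1,608,320.00 × (1 − 0.21) = $1,270,572.80.
Per share: $1,270,572.80 / 1,522,000 shares = $0.83.

$0.83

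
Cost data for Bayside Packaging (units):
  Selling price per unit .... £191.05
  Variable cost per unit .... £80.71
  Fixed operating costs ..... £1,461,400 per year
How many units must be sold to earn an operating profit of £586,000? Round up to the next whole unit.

18,556 units

Unit CM = price − variable cost = £191.05 − £80.71 = £110.34.
Required volume = (fixed costs + target profit) ÷ CM = (£1,461,400 + £586,000) ÷ £110.34 = 18,555.37, so 18,556 units.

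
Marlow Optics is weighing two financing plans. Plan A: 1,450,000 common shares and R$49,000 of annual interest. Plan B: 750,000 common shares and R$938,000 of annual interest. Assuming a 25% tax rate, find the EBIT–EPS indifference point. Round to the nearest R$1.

Set EPS_A = EPS_B: (EBIT − R$49,000)(1 − 0.25) ÷ 1,450,000 = (EBIT − R$938,000)(1 − 0.25) ÷ 750,000.
Cancelling (1 − t) and cross-multiplying: 750,000·(EBIT − 49,000) = 1,450,000·(EBIT − 938,000).
EBIT × (1,450,000 − 750,000) = 938,000 × 1,450,000 − 49,000 × 750,000 = 1,323,350,000,000, so EBIT = 1,323,350,000,000 ÷ 700,000 = 1,890,500.00.

R$1,890,500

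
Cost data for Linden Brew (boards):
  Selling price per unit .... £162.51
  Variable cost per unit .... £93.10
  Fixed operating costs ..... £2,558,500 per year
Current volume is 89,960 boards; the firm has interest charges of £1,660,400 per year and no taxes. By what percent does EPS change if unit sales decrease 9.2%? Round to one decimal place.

-28.4%

Contribution at this volume is 89,960 × £69.41 = £6,244,123.60.
EBIT = £6,244,123.60 − £2,558,500 = £3,685,623.60.
After interest of £1,660,400.00, pre-tax earnings = £2,025,223.60.
Degree of combined leverage = contribution ÷ (EBIT − I) = £6,244,123.60 ÷ £2,025,223.60 = 3.0832.
EPS therefore changes by 3.0832 × (-9.2%) = -28.4%.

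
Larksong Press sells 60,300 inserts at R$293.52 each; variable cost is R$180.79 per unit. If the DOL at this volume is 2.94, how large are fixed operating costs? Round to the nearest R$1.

Total contribution margin = 60,300 × R$112.73 = R$6,797,619.00.
Since DOL = CM ÷ EBIT, EBIT = R$6,797,619.00 ÷ 2.94 = R$2,312,115.31.
Fixed costs = CM − EBIT = R$6,797,619.00 − R$2,312,115.31 = R$4,485,504.

R$4,485,504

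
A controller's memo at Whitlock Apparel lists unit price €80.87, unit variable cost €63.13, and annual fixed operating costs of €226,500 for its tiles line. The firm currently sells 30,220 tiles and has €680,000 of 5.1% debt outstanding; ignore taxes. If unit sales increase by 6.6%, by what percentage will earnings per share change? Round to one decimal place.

+12.9%

Contribution at this volume is 30,220 × €17.74 = €536,102.80.
Operating income = contribution − fixed costs = €536,102.80 − €226,500 = €309,602.80.
Interest = €34,680.00, so EBIT − I = €274,922.80.
Degree of combined leverage = contribution ÷ (EBIT − I) = €536,102.80 ÷ €274,922.80 = 1.9500.
%ΔEPS = DCL × %ΔSales = 1.9500 × +6.6% = +12.9%.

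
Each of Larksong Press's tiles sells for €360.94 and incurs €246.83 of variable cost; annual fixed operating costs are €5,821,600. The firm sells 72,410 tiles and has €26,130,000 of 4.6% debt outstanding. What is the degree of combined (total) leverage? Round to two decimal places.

6.67

At 72,410 units, contribution = 72,410 × €114.11 = €8,262,705.10.
Subtracting fixed costs: EBIT = €8,262,705.10 − €5,821,600 = €2,441,105.10. Interest = €1,201,980.00, so EBIT − I = €1,239,125.10.
DCL = contribution ÷ (EBIT − I) = €8,262,705.10 ÷ €1,239,125.10 = 6.6682.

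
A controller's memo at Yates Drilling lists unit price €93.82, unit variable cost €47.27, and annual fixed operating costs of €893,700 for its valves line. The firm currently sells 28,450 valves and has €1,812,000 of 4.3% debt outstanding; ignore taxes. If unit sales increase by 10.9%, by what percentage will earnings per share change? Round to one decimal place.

+40.9%

Contribution at this volume is 28,450 × €46.55 = €1,324,347.50.
Subtracting fixed costs: EBIT = €1,324,347.50 − €893,700 = €430,647.50.
After interest of €77,916.00, pre-tax earnings = €352,731.50.
DCL = total CM / (EBIT − I) = €1,324,347.50 / €352,731.50 = 3.7545.
EPS therefore changes by 3.7545 × (+10.9%) = +40.9%.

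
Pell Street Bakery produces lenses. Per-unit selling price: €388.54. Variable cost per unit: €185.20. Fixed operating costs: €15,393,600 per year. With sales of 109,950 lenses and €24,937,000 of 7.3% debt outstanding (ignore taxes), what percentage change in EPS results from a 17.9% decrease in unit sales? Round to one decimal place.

Contribution at this volume is 109,950 × €203.34 = €22,357,233.00.
EBIT = €22,357,233.00 − €15,393,600 = €6,963,633.00.
Interest = €1,820,401.00, so EBIT − I = €5,143,232.00.
Degree of combined leverage = contribution ÷ (EBIT − I) = €22,357,233.00 ÷ €5,143,232.00 = 4.3469.
EPS therefore changes by 4.3469 × (-17.9%) = -77.8%.

-77.8%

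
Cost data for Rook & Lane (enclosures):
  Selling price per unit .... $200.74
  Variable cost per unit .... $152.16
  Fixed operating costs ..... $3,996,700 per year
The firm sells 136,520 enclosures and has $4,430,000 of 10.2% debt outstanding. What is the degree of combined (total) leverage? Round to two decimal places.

3.04

Total contribution margin = 136,520 × $48.58 = $6,632,141.60.
Operating income = contribution − fixed costs = $6,632,141.60 − $3,996,700 = $2,635,441.60. Interest = $451,860.00.
DOL = $6,632,141.60 ÷ $2,635,441.60 = 2.5165; DFL = $2,635,441.60 ÷ $2,183,581.60 = 1.2069.
DCL = DOL × DFL = 2.5165 × 1.2069 = 3.0372.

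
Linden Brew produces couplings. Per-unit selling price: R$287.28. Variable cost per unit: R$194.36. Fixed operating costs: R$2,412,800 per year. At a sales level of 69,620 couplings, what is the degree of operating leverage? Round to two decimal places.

At 69,620 units, contribution = 69,620 × R$92.92 = R$6,469,090.40.
Operating income = contribution − fixed costs = R$6,469,090.40 − R$2,412,800 = R$4,056,290.40.
So DOL = total CM / EBIT = R$6,469,090.40 / R$4,056,290.40 = 1.5948.

1.59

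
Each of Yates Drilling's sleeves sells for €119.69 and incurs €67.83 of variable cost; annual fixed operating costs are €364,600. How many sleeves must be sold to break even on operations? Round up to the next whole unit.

7,031 sleeves

Contribution margin per unit = €119.69 − €67.83 = €51.86.
Break-even Q = €364,600 / €51.86 = 7,030.47 → 7,031 sleeves.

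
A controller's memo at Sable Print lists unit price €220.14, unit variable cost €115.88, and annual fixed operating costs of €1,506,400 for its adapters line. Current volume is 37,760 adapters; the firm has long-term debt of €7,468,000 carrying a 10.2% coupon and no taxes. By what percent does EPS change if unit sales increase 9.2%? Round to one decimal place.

Contribution at this volume is 37,760 × €104.26 = €3,936,857.60.
EBIT = €3,936,857.60 − €1,506,400 = €2,430,457.60.
After interest of €761,736.00, pre-tax earnings = €1,668,721.60.
Degree of combined leverage = contribution ÷ (EBIT − I) = €3,936,857.60 ÷ €1,668,721.60 = 2.3592.
%ΔEPS = DCL × %ΔSales = 2.3592 × +9.2% = +21.7%.

+21.7%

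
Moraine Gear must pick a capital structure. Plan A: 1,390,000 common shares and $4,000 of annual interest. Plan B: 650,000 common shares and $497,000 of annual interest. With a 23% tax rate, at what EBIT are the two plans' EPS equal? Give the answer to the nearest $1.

$930,041

Set EPS_A = EPS_B: (EBIT − $4,000)(1 − 0.23) ÷ 1,390,000 = (EBIT − $497,000)(1 − 0.23) ÷ 650,000.
Cancelling (1 − t) and cross-multiplying: 650,000·(EBIT − 4,000) = 1,390,000·(EBIT − 497,000).
Solving, EBIT = (497,000·1,390,000 − 4,000·650,000) / (1,390,000 − 650,000) = 688,230,000,000 / 740,000 = 930,040.54.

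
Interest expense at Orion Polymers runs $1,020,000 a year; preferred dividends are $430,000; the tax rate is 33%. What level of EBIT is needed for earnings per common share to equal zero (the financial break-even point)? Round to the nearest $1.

Preferred dividends are paid after tax, so their pre-tax equivalent is $430,000 ÷ (1 − 0.33) = $641,791.04.
Financial break-even EBIT = interest + D_p ÷ (1 − t) = $1,020,000 + $641,791.04 = $1,661,791.04.

$1,661,791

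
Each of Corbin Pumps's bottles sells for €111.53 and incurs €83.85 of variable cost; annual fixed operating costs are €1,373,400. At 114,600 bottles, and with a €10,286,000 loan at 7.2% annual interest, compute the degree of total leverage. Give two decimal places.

3.00

Total contribution margin = 114,600 × €27.68 = €3,172,128.00.
Subtracting fixed costs: EBIT = €3,172,128.00 − €1,373,400 = €1,798,728.00. Interest = €740,592.00, so EBIT − I = €1,058,136.00.
Degree of total leverage = total CM / (EBIT − interest) = €3,172,128.00 / €1,058,136.00 = 2.9978.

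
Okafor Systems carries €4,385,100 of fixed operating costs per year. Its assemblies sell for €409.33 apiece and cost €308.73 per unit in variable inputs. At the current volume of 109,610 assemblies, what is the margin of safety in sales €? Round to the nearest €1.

€27,024,186

Each unit contributes €409.33 − €308.73 = €100.60. Break-even units = €4,385,100 ÷ €100.60 = 43,589.46; break-even revenue = 43,589.46 × €409.33 = €17,842,474.98.
Actual sales revenue = 109,610 × €409.33 = €44,866,661.30.
Margin of safety = €44,866,661.30 − €17,842,474.98 = €27,024,186.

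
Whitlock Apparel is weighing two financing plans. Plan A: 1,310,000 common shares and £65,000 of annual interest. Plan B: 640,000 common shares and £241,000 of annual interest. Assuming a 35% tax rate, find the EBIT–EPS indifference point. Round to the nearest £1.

At indifference, (EBIT − 65,000)(1 − t)/1,310,000 = (EBIT − 241,000)(1 − t)/640,000.
The (1 − t) factor cancels: (EBIT − 65,000) × 640,000 = (EBIT − 241,000) × 1,310,000.
EBIT × (1,310,000 − 640,000) = 241,000 × 1,310,000 − 65,000 × 640,000 = 274,110,000,000, so EBIT = 274,110,000,000 ÷ 670,000 = 409,119.40.

£409,119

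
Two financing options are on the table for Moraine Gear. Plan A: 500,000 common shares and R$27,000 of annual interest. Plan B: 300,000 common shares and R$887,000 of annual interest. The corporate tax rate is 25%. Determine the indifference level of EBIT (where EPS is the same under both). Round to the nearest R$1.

R$2,177,000

At indifference, (EBIT − 27,000)(1 − t)/500,000 = (EBIT − 887,000)(1 − t)/300,000.
The (1 − t) factor cancels: (EBIT − 27,000) × 300,000 = (EBIT − 887,000) × 500,000.
EBIT × (500,000 − 300,000) = 887,000 × 500,000 − 27,000 × 300,000 = 435,400,000,000, so EBIT = 435,400,000,000 ÷ 200,000 = 2,177,000.00.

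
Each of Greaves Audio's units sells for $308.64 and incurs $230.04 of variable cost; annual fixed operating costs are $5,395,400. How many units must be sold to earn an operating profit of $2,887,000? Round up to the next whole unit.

105,375 units

Unit CM = price − variable cost = $308.64 − $230.04 = $78.60.
Required volume = (fixed costs + target profit) ÷ CM = ($5,395,400 + $2,887,000) ÷ $78.60 = 105,374.05, so 105,375 units.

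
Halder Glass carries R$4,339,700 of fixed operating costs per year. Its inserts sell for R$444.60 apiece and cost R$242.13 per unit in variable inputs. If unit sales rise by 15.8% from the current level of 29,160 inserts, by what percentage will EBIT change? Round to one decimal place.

+59.6%

Total contribution margin = 29,160 × R$202.47 = R$5,904,025.20.
EBIT = R$5,904,025.20 − R$4,339,700 = R$1,564,325.20.
DOL = contribution ÷ EBIT = R$5,904,025.20 ÷ R$1,564,325.20 = 3.7742.
So EBIT moves 3.7742 × (+15.8%) = +59.6%.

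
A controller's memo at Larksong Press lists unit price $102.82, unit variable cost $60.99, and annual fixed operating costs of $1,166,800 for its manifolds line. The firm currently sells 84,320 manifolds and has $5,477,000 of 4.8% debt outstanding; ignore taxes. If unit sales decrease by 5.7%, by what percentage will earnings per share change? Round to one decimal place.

At 84,320 units, contribution = 84,320 × $41.83 = $3,527,105.60.
Operating income = contribution − fixed costs = $3,527,105.60 − $1,166,800 = $2,360,305.60.
Interest = $262,896.00, so EBIT − I = $2,097,409.60.
DCL = total CM / (EBIT − I) = $3,527,105.60 / $2,097,409.60 = 1.6816.
%ΔEPS = DCL × %ΔSales = 1.6816 × -5.7% = -9.6%.

-9.6%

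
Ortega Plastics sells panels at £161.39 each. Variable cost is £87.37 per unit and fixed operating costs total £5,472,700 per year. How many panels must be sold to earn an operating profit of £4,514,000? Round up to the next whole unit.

Contribution margin per unit = £161.39 − £87.37 = £74.02.
Required volume = (fixed costs + target profit) ÷ CM = (£5,472,700 + £4,514,000) ÷ £74.02 = 134,918.94, so 134,919 panels.

134,919 panels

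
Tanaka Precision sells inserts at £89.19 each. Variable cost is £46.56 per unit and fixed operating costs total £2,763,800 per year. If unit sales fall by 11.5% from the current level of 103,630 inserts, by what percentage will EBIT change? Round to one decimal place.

-30.7%

Total contribution margin = 103,630 × £42.63 = £4,417,746.90.
Operating income = contribution − fixed costs = £4,417,746.90 − £2,763,800 = £1,653,946.90.
Degree of operating leverage = £4,417,746.90 / £1,653,946.90 = 2.6710.
So EBIT moves 2.6710 × (-11.5%) = -30.7%.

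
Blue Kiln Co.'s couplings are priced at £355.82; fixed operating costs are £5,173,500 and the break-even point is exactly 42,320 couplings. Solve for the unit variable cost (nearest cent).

At break-even, FC = Q × (P − VC), so P − VC = £5,173,500 ÷ 42,320 = £122.2472.
Variable cost per unit = £355.82 − £122.2472 = £233.57.

£233.57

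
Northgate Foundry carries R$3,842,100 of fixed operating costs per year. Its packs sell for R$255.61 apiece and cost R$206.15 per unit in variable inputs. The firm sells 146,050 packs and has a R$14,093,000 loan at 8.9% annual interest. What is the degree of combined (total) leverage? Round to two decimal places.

Contribution at this volume is 146,050 × R$49.46 = R$7,223,633.00.
Subtracting fixed costs: EBIT = R$7,223,633.00 − R$3,842,100 = R$3,381,533.00. Interest = R$1,254,277.00.
DOL = R$7,223,633.00 ÷ R$3,381,533.00 = 2.1362; DFL = R$3,381,533.00 ÷ R$2,127,256.00 = 1.5896.
DCL = DOL × DFL = 2.1362 × 1.5896 = 3.3957.

3.40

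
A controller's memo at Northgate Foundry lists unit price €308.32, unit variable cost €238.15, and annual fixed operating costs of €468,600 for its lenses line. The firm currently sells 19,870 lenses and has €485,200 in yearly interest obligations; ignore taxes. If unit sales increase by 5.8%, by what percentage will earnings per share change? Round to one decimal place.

+18.4%

Total contribution margin = 19,870 × €70.17 = €1,394,277.90.
EBIT = €1,394,277.90 − €468,600 = €925,677.90.
Interest = €485,200.00, so EBIT − I = €440,477.90.
Degree of combined leverage = contribution ÷ (EBIT − I) = €1,394,277.90 ÷ €440,477.90 = 3.1654.
%ΔEPS = DCL × %ΔSales = 3.1654 × +5.8% = +18.4%.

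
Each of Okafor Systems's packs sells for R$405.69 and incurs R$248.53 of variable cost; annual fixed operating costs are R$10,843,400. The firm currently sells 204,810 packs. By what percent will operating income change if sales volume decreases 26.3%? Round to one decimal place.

-39.7%

At 204,810 units, contribution = 204,810 × R$157.16 = R$32,187,939.60.
Subtracting fixed costs: EBIT = R$32,187,939.60 − R$10,843,400 = R$21,344,539.60.
So DOL = total CM / EBIT = R$32,187,939.60 / R$21,344,539.60 = 1.5080.
So EBIT moves 1.5080 × (-26.3%) = -39.7%.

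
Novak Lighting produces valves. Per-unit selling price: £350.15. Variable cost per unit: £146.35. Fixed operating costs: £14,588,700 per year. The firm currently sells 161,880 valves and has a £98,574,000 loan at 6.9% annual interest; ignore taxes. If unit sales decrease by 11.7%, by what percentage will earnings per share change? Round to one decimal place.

Contribution at this volume is 161,880 × £203.80 = £32,991,144.00.
Subtracting fixed costs: EBIT = £32,991,144.00 − £14,588,700 = £18,402,444.00.
Interest = £6,801,606.00, so EBIT − I = £11,600,838.00.
Degree of combined leverage = contribution ÷ (EBIT − I) = £32,991,144.00 ÷ £11,600,838.00 = 2.8439.
EPS therefore changes by 2.8439 × (-11.7%) = -33.3%.

-33.3%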